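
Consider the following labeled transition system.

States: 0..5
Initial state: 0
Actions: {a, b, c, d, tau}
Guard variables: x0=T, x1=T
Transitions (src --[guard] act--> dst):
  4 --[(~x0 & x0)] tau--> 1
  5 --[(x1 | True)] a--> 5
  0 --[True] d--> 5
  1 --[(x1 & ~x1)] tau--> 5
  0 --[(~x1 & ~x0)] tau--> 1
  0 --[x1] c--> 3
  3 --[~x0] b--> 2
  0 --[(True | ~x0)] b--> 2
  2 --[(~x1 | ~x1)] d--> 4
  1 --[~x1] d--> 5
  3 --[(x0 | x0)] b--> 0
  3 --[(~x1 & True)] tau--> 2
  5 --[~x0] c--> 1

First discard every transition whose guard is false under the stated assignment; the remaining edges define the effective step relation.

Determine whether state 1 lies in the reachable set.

After dropping false guards: 5 live edges.
L0 = {0}
L1 = {2,3,5}  cumulative {0,2,3,5}
Reach set: {0,2,3,5}

Answer: UNREACHABLE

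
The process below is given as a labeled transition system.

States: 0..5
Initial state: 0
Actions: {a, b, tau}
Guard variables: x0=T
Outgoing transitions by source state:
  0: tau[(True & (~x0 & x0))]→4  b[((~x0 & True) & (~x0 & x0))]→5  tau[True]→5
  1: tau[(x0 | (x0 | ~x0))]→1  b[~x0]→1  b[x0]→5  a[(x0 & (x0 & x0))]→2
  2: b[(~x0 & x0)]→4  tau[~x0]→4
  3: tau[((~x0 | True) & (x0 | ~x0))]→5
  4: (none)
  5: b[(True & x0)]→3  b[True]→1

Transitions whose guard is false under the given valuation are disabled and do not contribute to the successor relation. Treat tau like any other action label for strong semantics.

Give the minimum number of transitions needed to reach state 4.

Answer: UNREACHABLE

Trace:
BFS to 4:
  L0 = {0}
  L1 = {5}
  L2 = {1,3}
  L3 = {2}
4 never appears.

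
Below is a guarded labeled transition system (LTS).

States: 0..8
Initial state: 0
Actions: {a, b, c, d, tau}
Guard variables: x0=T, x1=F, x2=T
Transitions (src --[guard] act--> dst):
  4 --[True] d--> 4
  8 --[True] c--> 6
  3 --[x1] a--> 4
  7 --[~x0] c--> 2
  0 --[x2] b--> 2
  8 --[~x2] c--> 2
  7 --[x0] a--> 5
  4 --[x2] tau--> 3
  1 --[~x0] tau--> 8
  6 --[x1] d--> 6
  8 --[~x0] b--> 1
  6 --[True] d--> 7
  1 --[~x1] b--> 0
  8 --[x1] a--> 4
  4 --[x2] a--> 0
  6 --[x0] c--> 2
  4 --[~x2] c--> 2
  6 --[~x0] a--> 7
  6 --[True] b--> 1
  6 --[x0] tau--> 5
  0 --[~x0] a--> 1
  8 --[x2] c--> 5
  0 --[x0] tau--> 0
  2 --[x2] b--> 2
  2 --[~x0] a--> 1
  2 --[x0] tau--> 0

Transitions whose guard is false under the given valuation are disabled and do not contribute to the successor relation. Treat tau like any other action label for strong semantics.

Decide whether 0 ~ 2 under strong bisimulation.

Answer: BISIMILAR

Trace:
Refine partition for ~:
  P[0] = {{0,1,2,3,4,5,6,7,8}}
  P[1] = {{0,2},{1},{3,5},{4},{6},{7},{8}}
7 equivalence class(es) (converged in 2)
0∈{0,2}, 2∈{0,2}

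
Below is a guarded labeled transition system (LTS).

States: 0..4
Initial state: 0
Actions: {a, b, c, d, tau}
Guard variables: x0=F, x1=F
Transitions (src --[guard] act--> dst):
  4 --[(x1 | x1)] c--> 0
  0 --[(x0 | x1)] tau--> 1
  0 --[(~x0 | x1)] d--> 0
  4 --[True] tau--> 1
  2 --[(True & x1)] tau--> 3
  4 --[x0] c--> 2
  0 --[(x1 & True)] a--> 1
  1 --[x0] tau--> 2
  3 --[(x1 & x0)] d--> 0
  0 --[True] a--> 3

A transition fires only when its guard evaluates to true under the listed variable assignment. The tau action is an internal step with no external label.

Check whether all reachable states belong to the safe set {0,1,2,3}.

Allowed set {0,1,2,3}
Reachable = {0,3}
  0: safe
  3: safe

Answer: INVARIANT HOLDS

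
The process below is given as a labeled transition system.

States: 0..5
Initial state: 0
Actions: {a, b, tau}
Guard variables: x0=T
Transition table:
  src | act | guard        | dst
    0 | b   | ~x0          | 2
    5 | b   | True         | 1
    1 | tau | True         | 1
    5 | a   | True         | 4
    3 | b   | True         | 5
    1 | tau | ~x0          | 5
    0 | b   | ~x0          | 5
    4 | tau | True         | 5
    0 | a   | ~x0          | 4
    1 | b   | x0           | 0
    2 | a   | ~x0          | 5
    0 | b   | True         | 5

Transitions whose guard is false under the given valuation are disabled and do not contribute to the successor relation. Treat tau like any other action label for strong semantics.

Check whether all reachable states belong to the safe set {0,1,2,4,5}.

Inv-set: {0,1,2,4,5}
R = {0,1,4,5}
  0: ✓
  1: ✓
  4: ✓
  5: ✓

Answer: INVARIANT HOLDS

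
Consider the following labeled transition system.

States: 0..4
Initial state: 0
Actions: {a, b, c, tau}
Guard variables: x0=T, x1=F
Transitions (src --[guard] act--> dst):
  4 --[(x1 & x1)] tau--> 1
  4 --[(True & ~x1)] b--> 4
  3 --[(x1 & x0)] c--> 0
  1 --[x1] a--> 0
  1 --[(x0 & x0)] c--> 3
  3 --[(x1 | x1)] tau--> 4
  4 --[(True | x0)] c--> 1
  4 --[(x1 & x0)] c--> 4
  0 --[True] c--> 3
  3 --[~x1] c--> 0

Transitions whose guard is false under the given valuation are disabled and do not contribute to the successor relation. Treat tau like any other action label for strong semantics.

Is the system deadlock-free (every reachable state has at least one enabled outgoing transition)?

Reach set: {0,3}
  0: c→3  [1 exit(s)]
  3: c→0  [1 exit(s)]

Answer: DEADLOCK-FREE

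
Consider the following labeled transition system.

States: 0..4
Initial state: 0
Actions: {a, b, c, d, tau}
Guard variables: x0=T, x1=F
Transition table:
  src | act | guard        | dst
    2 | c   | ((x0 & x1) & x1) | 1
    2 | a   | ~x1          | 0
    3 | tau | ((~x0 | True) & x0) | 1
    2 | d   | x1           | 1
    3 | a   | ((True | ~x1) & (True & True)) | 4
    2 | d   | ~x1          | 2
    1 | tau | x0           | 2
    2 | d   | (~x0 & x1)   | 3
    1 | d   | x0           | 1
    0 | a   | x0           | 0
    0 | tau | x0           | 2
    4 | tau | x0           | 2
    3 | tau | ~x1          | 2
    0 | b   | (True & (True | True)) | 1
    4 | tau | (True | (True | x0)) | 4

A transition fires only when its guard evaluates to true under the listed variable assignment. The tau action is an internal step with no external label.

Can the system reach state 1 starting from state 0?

Answer: REACHABLE

Analysis:
Guard filter leaves 12 enabled edge(s).
Layer 0: {0}
Layer 1: {1,2}  cumulative {0,1,2}
R = {0,1,2}
trace reaching 1: b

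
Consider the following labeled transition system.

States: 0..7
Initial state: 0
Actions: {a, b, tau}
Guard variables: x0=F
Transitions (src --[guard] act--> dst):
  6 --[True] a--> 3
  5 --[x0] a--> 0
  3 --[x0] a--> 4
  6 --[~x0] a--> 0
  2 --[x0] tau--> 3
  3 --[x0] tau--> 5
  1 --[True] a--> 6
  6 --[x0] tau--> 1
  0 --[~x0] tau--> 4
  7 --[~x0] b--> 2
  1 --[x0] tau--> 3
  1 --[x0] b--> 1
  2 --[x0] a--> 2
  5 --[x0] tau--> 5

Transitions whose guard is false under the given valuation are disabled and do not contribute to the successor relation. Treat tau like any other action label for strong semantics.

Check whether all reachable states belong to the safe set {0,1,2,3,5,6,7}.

Allowed set {0,1,2,3,5,6,7}
R = {0,4}
  0: safe
  4: ✗ unsafe
counterexample path to 4: tau

Answer: INVARIANT VIOLATED at state 4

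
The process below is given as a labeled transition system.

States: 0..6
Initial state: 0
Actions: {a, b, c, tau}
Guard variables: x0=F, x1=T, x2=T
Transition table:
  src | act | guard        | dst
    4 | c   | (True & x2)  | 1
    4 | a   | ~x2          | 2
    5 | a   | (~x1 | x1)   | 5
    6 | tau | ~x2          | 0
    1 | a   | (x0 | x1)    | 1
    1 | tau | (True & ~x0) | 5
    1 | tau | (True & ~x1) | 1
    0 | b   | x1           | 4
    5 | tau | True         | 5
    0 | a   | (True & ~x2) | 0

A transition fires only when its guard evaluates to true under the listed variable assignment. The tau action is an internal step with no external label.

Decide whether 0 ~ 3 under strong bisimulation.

Answer: NOT BISIMILAR

Trace:
Bisimulation quotient by refinement:
  P[0] = {{0,1,2,3,4,5,6}}
  P[1] = {{0},{1,5},{2,3,6},{4}}
Fixed point at round 2; 4 class(es).
class of 0: {0}; class of 3: {2,3,6}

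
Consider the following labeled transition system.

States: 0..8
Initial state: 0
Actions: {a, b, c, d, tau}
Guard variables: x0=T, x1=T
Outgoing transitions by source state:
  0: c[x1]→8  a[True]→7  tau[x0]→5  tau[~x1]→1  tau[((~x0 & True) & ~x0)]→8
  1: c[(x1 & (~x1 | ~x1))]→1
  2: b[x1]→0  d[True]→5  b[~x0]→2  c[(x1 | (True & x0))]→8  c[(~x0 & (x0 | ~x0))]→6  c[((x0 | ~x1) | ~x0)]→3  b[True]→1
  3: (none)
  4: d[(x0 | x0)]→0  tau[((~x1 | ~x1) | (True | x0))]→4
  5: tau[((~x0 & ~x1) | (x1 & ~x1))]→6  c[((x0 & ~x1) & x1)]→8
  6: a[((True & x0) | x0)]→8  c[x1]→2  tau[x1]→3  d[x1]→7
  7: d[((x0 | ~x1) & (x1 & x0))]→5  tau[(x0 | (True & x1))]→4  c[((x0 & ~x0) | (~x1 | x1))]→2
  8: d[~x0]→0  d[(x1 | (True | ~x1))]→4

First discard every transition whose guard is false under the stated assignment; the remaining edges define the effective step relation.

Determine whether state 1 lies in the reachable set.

After dropping false guards: 18 live edges.
Layer 0: {0}
Layer 1: {5,7,8}  total {0,5,7,8}
Layer 2: {2,4}  total {0,2,4,5,7,8}
Layer 3: {1,3}  total {0,1,2,3,4,5,7,8}
R = {0,1,2,3,4,5,7,8}
trace reaching 1: a·c·b

Answer: REACHABLE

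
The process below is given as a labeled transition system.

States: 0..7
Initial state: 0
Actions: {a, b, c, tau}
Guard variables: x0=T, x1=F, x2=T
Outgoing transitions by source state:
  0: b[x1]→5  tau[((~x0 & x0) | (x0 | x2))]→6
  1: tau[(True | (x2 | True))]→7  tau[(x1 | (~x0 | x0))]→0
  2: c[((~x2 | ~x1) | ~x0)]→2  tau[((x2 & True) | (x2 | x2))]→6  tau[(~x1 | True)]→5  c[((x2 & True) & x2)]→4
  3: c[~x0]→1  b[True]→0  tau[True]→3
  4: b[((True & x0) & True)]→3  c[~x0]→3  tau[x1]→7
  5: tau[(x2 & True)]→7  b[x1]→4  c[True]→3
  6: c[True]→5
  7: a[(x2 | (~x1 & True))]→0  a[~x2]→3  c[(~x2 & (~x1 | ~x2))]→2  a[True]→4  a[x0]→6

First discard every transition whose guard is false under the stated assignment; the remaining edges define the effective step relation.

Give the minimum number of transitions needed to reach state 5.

Answer: 2

Trace:
BFS to 5:
  Layer 0: {0}
  Layer 1: {6}
  Layer 2: {5}
depth(5)=2, e.g. tau·c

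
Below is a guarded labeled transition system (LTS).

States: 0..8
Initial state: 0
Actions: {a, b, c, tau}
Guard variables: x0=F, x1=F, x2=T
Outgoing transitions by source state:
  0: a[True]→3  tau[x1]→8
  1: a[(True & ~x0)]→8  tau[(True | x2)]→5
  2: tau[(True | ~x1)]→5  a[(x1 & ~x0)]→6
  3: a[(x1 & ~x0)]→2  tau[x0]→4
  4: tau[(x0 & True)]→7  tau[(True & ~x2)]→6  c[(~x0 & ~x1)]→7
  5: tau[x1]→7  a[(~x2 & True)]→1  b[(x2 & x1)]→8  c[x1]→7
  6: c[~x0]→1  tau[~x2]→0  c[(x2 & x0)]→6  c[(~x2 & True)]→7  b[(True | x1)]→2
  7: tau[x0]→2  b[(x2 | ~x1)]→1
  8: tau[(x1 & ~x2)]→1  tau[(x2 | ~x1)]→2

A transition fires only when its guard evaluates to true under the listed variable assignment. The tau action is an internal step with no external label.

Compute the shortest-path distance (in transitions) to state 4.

BFS to 4:
  Layer 0: {0}
  Layer 1: {3}
4 never appears.

Answer: UNREACHABLE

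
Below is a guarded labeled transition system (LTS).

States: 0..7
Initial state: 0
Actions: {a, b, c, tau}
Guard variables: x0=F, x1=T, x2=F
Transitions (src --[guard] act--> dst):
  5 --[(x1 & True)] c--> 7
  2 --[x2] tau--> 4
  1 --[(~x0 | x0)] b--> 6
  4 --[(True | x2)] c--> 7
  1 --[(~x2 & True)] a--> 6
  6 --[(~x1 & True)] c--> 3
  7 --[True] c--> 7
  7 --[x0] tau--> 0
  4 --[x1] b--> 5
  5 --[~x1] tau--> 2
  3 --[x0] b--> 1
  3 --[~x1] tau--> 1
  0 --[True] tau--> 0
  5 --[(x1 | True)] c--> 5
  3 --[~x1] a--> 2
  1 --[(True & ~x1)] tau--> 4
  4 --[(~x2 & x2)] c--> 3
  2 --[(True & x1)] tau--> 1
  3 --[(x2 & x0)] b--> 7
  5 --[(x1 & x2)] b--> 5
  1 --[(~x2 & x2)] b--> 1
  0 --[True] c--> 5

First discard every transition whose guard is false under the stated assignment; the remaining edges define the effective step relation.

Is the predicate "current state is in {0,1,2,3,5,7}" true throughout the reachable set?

Answer: INVARIANT HOLDS

Trace:
Allowed set {0,1,2,3,5,7}
Reachable = {0,5,7}
  0: ✓
  5: ✓
  7: ✓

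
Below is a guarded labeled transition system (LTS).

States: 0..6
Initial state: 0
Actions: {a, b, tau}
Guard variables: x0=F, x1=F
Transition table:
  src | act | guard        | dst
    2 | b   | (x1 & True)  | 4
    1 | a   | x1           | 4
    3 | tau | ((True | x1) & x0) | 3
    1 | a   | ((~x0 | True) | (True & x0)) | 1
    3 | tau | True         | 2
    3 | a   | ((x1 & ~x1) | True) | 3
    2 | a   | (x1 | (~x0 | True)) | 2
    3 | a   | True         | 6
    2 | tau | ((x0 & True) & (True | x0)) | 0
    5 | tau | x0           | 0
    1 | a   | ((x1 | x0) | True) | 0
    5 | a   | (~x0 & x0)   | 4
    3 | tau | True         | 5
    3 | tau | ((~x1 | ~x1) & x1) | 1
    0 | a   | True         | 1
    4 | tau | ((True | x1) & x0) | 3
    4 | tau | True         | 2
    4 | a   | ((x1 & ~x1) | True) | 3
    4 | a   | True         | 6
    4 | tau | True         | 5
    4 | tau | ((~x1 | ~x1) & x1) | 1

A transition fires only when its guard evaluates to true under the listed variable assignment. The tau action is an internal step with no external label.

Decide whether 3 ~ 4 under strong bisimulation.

Bisimulation quotient by refinement:
  π0 = {{0,1,2,3,4,5,6}}
  π1 = {{0,1,2},{3,4},{5,6}}
Fixed point at round 2; 3 class(es).
[3]={3,4}  [4]={3,4}

Answer: BISIMILAR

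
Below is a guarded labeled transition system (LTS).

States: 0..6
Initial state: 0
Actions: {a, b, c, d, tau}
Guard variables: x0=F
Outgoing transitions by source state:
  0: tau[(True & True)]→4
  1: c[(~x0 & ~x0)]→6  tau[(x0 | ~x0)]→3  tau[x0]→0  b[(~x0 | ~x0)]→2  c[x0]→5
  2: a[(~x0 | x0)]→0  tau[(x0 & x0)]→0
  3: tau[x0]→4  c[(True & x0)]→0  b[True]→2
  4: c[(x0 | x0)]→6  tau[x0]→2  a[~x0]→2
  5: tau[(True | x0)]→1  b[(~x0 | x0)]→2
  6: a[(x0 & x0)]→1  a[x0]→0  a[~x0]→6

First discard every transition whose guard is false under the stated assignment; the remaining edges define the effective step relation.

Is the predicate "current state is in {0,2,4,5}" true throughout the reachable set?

Allowed set {0,2,4,5}
Reach set: {0,2,4}
  0: ✓
  2: ✓
  4: ✓

Answer: INVARIANT HOLDS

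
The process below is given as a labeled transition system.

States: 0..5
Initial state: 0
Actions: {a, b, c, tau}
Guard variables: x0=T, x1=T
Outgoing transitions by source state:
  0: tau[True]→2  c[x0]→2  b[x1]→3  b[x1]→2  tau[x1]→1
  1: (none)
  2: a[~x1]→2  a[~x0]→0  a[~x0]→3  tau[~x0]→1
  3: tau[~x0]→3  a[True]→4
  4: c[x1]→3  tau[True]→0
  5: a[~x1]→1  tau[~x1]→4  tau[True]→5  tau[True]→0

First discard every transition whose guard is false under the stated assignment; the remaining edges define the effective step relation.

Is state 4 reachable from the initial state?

Answer: REACHABLE

Analysis:
Guard filter leaves 10 enabled edge(s).
L0 = {0}
L1 = {1,2,3}  cumulative {0,1,2,3}
L2 = {4}  cumulative {0,1,2,3,4}
R = {0,1,2,3,4}
Path to 4: b·a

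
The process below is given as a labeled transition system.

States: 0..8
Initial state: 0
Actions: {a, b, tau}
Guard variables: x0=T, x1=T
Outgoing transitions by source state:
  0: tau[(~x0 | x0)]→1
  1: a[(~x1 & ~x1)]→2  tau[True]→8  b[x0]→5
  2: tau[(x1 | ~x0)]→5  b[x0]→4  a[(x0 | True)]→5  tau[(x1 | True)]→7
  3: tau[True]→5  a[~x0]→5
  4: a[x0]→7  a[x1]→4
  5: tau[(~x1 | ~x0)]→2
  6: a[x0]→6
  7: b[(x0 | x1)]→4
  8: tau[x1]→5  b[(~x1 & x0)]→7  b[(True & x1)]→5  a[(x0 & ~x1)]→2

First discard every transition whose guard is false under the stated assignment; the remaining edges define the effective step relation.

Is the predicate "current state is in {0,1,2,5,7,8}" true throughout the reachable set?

Answer: INVARIANT HOLDS

Trace:
Allowed set {0,1,2,5,7,8}
Reach set: {0,1,5,8}
  0: ok
  1: ok
  5: ok
  8: ok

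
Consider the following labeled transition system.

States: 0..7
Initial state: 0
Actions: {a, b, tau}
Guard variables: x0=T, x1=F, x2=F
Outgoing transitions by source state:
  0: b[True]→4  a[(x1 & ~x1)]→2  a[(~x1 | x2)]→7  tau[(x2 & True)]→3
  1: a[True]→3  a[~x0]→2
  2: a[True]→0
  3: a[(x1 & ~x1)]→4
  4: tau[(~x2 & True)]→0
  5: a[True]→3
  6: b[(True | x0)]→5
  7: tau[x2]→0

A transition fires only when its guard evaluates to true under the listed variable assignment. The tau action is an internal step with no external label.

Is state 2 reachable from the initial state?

After dropping false guards: 7 live edges.
depth 0: {0}
depth 1: {4,7}  cumulative {0,4,7}
Reach set: {0,4,7}

Answer: UNREACHABLE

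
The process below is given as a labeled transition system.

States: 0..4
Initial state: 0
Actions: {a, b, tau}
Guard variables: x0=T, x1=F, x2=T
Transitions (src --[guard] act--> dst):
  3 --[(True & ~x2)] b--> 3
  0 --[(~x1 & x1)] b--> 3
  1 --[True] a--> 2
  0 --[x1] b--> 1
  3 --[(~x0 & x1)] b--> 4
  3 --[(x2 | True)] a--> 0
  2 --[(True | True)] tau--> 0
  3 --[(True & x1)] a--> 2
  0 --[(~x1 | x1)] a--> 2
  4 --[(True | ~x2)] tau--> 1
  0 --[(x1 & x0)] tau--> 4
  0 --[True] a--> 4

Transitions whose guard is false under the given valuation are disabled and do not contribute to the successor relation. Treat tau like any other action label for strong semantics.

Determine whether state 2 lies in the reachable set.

Answer: REACHABLE

Working:
6 transition(s) survive guard evaluation.
L0 = {0}
L1 = {2,4}  total {0,2,4}
L2 = {1}  total {0,1,2,4}
Reach set: {0,1,2,4}
trace reaching 2: a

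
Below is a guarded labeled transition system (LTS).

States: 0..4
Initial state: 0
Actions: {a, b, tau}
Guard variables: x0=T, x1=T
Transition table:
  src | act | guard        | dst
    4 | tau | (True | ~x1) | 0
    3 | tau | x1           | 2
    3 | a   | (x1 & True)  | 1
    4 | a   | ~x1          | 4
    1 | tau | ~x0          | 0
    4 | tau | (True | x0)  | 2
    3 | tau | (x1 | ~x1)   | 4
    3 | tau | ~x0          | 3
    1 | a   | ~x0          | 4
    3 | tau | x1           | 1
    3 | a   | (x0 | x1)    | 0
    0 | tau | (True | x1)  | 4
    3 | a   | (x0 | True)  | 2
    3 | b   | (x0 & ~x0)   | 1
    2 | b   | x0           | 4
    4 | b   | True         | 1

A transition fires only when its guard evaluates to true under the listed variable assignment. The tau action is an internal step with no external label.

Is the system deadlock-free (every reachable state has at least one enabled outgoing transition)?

Answer: DEADLOCK at state 1

Working:
R = {0,1,2,4}
  0: tau→4  [1 out]
  1: ∅  [STUCK]
  2: b→4  [1 out]
  4: b→1  tau→0  tau→2  [3 out]
witness 1: tau·b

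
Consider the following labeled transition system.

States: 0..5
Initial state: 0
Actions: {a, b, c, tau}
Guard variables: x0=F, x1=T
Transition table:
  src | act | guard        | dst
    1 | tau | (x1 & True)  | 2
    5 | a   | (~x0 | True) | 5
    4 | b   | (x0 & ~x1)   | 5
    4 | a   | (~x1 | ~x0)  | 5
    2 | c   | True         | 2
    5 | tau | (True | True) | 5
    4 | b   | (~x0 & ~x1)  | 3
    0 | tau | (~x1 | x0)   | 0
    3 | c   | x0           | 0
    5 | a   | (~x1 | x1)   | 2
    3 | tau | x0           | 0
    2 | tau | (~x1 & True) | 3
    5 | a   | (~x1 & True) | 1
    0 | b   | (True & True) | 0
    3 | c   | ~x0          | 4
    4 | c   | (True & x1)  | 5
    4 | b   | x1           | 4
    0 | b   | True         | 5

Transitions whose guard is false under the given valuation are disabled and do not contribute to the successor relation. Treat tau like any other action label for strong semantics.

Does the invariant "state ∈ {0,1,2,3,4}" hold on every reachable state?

Answer: INVARIANT VIOLATED at state 5

Trace:
Inv-set: {0,1,2,3,4}
R = {0,2,5}
  0: ok
  2: ok
  5: ✗ unsafe
witness against invariant: b → 5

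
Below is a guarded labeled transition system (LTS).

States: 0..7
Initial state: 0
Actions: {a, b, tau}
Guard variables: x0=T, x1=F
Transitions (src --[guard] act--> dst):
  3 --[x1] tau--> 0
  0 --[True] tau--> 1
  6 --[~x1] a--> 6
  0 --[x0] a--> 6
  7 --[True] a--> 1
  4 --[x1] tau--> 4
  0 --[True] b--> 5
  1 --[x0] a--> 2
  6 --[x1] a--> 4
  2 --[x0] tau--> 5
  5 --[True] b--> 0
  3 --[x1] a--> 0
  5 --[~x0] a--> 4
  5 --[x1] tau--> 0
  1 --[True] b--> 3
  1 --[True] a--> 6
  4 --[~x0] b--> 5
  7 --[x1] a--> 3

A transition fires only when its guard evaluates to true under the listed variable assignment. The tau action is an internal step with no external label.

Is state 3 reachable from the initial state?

Guard filter leaves 10 enabled edge(s).
depth 0: {0}
depth 1: {1,5,6}  cumulative {0,1,5,6}
depth 2: {2,3}  cumulative {0,1,2,3,5,6}
Reachable = {0,1,2,3,5,6}
trace reaching 3: tau·b

Answer: REACHABLE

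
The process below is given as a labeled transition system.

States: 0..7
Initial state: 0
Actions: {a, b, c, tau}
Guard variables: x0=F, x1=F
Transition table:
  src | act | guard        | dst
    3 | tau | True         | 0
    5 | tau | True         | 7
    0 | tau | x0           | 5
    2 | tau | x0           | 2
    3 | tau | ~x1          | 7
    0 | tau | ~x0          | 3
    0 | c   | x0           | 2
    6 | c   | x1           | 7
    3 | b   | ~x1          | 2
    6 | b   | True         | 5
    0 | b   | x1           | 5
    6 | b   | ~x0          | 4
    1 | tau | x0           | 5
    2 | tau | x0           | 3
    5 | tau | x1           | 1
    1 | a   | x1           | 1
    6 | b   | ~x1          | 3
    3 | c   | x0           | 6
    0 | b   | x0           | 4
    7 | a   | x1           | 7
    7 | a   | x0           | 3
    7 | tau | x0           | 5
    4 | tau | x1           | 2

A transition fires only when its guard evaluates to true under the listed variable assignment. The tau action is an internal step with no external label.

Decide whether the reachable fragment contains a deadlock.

Answer: DEADLOCK at state 2

Analysis:
R = {0,2,3,7}
  0: tau→3  [1 exit(s)]
  2: ∅  [no exit]
  3: b→2  tau→0  tau→7  [3 exit(s)]
  7: ∅  [no exit]
Path to 2: tau·b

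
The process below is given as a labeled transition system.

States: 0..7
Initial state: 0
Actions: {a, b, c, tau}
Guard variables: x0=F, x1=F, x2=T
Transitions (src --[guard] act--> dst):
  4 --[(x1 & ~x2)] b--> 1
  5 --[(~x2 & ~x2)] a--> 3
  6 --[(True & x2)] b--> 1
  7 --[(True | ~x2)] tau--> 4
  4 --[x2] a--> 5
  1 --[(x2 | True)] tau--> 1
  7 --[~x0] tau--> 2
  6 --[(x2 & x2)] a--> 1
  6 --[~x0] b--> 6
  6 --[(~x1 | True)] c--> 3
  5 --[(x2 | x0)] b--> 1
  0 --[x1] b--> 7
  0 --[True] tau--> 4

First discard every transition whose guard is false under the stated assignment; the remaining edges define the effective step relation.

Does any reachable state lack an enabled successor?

Answer: DEADLOCK-FREE

Trace:
Reach set: {0,1,4,5}
  0: tau→4  [1 exit(s)]
  1: tau→1  [1 exit(s)]
  4: a→5  [1 exit(s)]
  5: b→1  [1 exit(s)]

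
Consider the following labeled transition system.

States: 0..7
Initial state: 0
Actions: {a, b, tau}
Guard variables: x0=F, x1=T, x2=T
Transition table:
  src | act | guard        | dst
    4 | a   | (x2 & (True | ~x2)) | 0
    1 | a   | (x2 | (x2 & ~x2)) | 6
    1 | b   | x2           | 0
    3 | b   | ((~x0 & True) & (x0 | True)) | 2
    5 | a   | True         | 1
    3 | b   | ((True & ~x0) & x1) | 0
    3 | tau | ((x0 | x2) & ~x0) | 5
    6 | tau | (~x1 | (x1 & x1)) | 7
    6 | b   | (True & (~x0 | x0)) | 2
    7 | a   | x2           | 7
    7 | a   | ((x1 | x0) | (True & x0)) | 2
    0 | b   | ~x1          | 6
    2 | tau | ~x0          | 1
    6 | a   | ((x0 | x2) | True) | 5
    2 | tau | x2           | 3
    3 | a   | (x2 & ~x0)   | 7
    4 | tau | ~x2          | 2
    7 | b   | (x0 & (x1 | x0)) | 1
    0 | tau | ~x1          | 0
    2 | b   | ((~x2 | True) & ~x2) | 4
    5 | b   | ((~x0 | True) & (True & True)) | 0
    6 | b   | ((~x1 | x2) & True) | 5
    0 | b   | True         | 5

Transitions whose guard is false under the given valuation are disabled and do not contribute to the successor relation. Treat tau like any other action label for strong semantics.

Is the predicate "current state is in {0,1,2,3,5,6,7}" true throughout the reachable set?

Answer: INVARIANT HOLDS

Trace:
Inv-set: {0,1,2,3,5,6,7}
R = {0,1,2,3,5,6,7}
  0: safe
  1: safe
  2: safe
  3: safe
  5: safe
  6: safe
  7: safe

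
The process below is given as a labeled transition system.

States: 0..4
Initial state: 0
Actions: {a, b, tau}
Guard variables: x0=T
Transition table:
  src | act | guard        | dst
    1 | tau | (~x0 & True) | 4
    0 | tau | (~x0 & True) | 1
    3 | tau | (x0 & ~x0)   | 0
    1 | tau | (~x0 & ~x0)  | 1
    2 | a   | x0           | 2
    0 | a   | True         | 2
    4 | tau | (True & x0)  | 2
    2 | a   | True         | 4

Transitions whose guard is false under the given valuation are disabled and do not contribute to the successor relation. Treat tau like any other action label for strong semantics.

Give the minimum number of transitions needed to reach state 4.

Breadth-first toward 4:
  depth 0: {0}
  depth 1: {2}
  depth 2: {4}
first hit 4 at d=2 via a·a

Answer: 2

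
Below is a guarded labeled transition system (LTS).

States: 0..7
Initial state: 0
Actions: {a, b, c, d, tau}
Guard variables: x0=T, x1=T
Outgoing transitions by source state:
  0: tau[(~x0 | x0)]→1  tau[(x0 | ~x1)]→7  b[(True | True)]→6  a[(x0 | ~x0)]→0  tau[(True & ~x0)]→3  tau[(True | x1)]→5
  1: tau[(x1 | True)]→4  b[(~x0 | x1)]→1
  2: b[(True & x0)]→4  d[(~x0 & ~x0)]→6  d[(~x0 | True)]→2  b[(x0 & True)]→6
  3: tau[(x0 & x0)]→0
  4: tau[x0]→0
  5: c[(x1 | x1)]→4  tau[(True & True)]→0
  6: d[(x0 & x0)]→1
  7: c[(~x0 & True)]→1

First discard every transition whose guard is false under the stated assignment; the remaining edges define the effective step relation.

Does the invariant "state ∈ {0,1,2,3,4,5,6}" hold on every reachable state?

Answer: INVARIANT VIOLATED at state 7

Trace:
Allowed set {0,1,2,3,4,5,6}
R = {0,1,4,5,6,7}
  0: ✓
  1: ✓
  4: ✓
  5: ✓
  6: ✓
  7: ✗ unsafe
reach 7 via tau — violates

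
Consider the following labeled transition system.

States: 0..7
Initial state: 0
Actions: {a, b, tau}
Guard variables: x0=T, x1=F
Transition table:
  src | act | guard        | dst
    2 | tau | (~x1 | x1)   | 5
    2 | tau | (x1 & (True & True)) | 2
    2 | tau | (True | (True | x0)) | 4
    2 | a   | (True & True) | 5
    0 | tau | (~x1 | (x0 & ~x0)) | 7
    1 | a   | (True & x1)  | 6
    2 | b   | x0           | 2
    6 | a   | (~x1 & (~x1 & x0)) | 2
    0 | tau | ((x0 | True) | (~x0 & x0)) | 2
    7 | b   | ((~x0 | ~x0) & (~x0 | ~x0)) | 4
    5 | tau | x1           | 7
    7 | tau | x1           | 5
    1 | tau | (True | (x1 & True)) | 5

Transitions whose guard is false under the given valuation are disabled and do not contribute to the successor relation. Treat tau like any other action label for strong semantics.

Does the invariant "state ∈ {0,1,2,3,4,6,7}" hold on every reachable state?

Inv-set: {0,1,2,3,4,6,7}
R = {0,2,4,5,7}
  0: ✓
  2: ✓
  4: ✓
  5: ✗ unsafe
  7: ✓
witness against invariant: tau·tau → 5

Answer: INVARIANT VIOLATED at state 5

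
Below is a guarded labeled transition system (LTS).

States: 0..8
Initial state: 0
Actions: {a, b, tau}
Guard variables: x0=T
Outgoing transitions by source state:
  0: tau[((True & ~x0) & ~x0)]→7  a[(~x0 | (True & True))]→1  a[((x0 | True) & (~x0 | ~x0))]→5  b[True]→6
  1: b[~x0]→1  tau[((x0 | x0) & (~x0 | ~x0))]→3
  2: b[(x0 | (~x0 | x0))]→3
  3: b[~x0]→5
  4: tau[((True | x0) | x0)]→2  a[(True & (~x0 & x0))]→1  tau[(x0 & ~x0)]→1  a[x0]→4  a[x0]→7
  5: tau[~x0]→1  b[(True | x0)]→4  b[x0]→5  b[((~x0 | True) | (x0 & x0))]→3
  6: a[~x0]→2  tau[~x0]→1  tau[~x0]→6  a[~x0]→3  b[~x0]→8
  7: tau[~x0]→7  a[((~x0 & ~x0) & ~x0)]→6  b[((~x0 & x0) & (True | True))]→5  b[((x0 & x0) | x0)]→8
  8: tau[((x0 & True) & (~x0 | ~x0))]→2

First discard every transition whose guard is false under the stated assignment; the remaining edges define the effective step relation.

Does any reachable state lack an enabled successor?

Answer: DEADLOCK at state 1

Working:
Reach set: {0,1,6}
  0: a→1  b→6  [2 out]
  1: ∅  [no exit]
  6: ∅  [no exit]
trace reaching 1: a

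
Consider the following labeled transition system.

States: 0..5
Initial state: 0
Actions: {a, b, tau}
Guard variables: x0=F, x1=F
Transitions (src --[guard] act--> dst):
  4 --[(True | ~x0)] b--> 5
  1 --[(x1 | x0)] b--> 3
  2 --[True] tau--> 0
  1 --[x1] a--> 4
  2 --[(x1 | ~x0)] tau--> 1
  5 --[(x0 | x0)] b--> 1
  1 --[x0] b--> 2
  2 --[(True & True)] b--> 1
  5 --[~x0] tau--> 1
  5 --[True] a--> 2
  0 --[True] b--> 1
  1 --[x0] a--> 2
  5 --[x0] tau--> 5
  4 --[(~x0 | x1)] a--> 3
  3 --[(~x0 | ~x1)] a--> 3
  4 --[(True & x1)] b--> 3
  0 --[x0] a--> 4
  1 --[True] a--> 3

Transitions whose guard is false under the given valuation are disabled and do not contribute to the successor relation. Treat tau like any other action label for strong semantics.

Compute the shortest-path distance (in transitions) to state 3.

Layered search for 3:
  Layer 0: {0}
  Layer 1: {1}
  Layer 2: {3}
first hit 3 at d=2 via b·a

Answer: 2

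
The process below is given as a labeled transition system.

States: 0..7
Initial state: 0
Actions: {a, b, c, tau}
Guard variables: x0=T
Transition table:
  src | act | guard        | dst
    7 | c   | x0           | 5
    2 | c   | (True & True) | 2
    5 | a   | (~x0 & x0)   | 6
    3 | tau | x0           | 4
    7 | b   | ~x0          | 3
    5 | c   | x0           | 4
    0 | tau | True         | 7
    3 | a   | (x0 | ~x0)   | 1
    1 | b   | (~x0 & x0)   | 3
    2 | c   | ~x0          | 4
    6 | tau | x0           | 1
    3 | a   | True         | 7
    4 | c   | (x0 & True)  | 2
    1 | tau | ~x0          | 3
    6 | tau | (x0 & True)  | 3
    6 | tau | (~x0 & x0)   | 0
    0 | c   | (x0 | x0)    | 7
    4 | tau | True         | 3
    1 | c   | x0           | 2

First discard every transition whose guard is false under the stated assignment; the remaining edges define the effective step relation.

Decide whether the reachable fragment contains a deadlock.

Answer: DEADLOCK-FREE

Working:
Reachable = {0,1,2,3,4,5,7}
  0: c→7  tau→7  [2 exit(s)]
  1: c→2  [1 exit(s)]
  2: c→2  [1 exit(s)]
  3: a→1  a→7  tau→4  [3 exit(s)]
  4: c→2  tau→3  [2 exit(s)]
  5: c→4  [1 exit(s)]
  7: c→5  [1 exit(s)]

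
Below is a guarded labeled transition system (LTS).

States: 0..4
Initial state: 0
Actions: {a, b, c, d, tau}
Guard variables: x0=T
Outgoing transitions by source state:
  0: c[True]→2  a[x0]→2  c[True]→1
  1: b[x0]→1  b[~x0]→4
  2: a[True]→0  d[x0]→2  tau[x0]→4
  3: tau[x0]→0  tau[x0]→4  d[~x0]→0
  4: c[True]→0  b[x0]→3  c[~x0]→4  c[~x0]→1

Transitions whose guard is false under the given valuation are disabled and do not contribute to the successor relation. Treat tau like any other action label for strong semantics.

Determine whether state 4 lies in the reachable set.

11 transition(s) survive guard evaluation.
depth 0: {0}
depth 1: {1,2}  cumulative {0,1,2}
depth 2: {4}  cumulative {0,1,2,4}
depth 3: {3}  cumulative {0,1,2,3,4}
Reachable = {0,1,2,3,4}
witness 4: c·tau

Answer: REACHABLE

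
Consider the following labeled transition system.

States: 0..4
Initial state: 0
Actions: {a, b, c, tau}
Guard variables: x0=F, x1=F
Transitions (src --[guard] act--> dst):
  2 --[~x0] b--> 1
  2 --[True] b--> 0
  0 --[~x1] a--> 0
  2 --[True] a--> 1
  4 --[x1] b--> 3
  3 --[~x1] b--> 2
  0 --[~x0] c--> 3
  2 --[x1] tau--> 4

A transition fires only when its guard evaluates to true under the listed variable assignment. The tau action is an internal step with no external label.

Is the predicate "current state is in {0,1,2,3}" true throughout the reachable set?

Inv-set: {0,1,2,3}
Reachable = {0,1,2,3}
  0: safe
  1: safe
  2: safe
  3: safe

Answer: INVARIANT HOLDS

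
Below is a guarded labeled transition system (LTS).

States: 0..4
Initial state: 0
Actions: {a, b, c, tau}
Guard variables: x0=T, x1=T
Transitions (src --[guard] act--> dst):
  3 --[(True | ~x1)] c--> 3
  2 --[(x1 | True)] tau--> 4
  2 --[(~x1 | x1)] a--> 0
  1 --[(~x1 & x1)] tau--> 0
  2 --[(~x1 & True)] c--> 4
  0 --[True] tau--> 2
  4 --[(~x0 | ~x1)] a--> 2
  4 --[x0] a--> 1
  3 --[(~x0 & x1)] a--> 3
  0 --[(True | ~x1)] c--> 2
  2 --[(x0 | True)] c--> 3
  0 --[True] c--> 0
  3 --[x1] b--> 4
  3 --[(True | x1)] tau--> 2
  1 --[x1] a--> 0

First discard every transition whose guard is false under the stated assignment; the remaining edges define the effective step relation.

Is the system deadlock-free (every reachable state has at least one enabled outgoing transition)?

R = {0,1,2,3,4}
  0: c→0  c→2  tau→2  [3 exit(s)]
  1: a→0  [1 exit(s)]
  2: a→0  c→3  tau→4  [3 exit(s)]
  3: b→4  c→3  tau→2  [3 exit(s)]
  4: a→1  [1 exit(s)]

Answer: DEADLOCK-FREE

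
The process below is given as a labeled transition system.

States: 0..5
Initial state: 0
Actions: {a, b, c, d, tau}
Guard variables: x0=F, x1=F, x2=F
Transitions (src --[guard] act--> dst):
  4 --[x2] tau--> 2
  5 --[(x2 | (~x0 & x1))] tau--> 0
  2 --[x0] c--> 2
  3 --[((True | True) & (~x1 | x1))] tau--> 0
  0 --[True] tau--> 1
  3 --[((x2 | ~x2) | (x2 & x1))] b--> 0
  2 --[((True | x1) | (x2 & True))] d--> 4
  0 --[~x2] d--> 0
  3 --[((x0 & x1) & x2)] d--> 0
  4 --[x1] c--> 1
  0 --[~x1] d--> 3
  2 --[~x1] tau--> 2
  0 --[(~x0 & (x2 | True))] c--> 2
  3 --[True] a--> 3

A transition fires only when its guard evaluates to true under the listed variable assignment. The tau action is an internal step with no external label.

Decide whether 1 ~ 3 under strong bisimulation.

Answer: NOT BISIMILAR

Working:
Compute ~ classes (split until stable):
  round 0: {{0,1,2,3,4,5}}
  round 1: {{0},{1,4,5},{2},{3}}
4 equivalence class(es) (converged in 2)
[1]={1,4,5}  [3]={3}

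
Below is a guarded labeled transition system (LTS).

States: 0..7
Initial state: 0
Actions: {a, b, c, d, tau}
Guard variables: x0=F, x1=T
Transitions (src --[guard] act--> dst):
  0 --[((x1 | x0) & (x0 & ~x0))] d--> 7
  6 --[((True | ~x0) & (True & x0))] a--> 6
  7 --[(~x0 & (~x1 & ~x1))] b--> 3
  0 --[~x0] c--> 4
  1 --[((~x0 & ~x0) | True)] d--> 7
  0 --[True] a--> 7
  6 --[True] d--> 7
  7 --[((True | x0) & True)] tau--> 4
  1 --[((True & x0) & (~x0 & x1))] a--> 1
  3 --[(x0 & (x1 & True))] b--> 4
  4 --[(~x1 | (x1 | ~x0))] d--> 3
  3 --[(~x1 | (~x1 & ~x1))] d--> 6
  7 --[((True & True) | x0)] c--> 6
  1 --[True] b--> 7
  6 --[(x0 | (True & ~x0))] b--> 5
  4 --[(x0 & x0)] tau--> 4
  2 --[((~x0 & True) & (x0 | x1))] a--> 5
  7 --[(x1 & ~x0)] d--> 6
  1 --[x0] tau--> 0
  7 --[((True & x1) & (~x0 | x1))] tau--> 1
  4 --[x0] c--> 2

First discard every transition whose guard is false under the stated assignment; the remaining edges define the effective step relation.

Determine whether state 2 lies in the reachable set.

12 transition(s) survive guard evaluation.
depth 0: {0}
depth 1: {4,7}  cumulative {0,4,7}
depth 2: {1,3,6}  cumulative {0,1,3,4,6,7}
depth 3: {5}  cumulative {0,1,3,4,5,6,7}
Reach set: {0,1,3,4,5,6,7}

Answer: UNREACHABLE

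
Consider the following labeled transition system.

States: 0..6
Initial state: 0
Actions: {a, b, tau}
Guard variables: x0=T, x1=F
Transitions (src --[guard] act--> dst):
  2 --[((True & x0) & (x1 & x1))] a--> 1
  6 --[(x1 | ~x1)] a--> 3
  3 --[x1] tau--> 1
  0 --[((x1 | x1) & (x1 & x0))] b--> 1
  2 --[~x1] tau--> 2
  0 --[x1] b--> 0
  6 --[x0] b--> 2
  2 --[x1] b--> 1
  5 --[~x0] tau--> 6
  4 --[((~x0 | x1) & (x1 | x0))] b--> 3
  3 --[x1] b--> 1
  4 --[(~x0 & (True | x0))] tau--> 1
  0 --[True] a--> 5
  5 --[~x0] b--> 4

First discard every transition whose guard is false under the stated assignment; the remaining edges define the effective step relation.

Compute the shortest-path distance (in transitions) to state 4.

Answer: UNREACHABLE

Working:
BFS to 4:
  depth 0: {0}
  depth 1: {5}
4 never appears.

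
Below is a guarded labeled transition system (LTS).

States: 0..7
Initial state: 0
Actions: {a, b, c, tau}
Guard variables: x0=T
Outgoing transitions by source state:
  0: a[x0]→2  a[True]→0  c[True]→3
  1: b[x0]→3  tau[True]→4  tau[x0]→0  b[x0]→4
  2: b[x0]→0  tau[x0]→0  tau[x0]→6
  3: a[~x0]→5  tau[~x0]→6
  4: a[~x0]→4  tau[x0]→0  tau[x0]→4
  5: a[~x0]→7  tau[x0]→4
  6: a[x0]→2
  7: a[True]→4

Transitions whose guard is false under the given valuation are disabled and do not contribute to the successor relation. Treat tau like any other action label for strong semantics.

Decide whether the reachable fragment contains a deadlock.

Reach set: {0,2,3,6}
  0: a→0  a→2  c→3  [3 exit(s)]
  2: b→0  tau→0  tau→6  [3 exit(s)]
  3: ∅  [no exit]
  6: a→2  [1 exit(s)]
Path to 3: c

Answer: DEADLOCK at state 3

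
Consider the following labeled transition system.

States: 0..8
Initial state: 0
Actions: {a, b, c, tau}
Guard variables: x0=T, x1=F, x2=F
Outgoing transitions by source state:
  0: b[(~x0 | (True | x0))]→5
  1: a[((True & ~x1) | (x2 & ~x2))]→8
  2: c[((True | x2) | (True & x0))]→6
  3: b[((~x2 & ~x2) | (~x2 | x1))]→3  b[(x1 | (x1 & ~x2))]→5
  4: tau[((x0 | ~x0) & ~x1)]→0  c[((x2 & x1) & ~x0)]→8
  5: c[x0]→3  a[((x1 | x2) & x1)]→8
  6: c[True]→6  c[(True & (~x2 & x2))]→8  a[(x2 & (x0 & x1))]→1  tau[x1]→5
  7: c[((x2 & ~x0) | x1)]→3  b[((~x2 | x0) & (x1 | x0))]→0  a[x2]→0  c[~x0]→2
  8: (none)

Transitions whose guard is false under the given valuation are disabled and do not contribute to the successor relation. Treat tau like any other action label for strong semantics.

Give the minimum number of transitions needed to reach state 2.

BFS to 2:
  depth 0: {0}
  depth 1: {5}
  depth 2: {3}
2 never appears.

Answer: UNREACHABLE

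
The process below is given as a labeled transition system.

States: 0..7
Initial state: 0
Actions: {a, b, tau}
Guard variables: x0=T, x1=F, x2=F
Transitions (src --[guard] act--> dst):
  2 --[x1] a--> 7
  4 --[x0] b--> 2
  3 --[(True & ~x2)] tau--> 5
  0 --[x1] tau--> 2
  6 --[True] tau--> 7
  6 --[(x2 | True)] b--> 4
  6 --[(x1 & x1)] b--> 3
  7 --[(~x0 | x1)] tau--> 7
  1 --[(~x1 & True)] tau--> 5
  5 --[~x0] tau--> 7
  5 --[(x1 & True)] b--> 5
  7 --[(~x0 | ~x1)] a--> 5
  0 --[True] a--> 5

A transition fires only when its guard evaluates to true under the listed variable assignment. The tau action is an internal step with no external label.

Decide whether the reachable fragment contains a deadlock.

R = {0,5}
  0: a→5  [1 exit(s)]
  5: ∅  [deadlock]
Path to 5: a

Answer: DEADLOCK at state 5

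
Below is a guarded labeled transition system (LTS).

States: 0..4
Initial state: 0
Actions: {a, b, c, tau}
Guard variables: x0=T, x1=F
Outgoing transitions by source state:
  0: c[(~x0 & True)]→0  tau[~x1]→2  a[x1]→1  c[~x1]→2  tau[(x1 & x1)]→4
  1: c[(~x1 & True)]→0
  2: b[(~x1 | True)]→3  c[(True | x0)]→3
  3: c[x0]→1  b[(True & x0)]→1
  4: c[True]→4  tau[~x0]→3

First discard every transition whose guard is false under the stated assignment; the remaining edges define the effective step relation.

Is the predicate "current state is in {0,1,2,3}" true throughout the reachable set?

Inv-set: {0,1,2,3}
Reachable = {0,1,2,3}
  0: safe
  1: safe
  2: safe
  3: safe

Answer: INVARIANT HOLDS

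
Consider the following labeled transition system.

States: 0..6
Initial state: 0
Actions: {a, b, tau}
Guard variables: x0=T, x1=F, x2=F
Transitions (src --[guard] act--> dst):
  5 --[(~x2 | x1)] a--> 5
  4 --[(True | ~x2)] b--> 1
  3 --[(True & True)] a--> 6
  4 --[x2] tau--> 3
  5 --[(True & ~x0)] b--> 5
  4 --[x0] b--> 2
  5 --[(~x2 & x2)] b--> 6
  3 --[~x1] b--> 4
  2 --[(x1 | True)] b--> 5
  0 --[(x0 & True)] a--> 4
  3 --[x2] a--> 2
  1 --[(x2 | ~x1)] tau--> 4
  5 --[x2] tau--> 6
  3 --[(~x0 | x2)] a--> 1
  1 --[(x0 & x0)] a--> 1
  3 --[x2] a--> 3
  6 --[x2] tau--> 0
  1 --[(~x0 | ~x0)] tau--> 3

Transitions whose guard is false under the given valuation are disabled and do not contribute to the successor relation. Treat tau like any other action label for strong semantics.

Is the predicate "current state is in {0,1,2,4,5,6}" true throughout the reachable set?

Answer: INVARIANT HOLDS

Analysis:
Safe = {0,1,2,4,5,6}
R = {0,1,2,4,5}
  0: ok
  1: ok
  2: ok
  4: ok
  5: ok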